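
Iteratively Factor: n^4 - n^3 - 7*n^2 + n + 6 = (n - 3)*(n^3 + 2*n^2 - n - 2) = (n - 3)*(n - 1)*(n^2 + 3*n + 2) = (n - 3)*(n - 1)*(n + 2)*(n + 1)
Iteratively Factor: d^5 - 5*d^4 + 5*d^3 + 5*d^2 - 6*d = (d - 2)*(d^4 - 3*d^3 - d^2 + 3*d) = d*(d - 2)*(d^3 - 3*d^2 - d + 3) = d*(d - 3)*(d - 2)*(d^2 - 1) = d*(d - 3)*(d - 2)*(d - 1)*(d + 1)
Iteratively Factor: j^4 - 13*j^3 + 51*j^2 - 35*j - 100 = (j - 5)*(j^3 - 8*j^2 + 11*j + 20) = (j - 5)*(j - 4)*(j^2 - 4*j - 5) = (j - 5)*(j - 4)*(j + 1)*(j - 5)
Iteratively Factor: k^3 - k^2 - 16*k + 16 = (k + 4)*(k^2 - 5*k + 4) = (k - 1)*(k + 4)*(k - 4)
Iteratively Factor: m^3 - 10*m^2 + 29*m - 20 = (m - 5)*(m^2 - 5*m + 4) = (m - 5)*(m - 1)*(m - 4)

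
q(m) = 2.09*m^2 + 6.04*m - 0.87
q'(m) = 4.18*m + 6.04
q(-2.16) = -4.17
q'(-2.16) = -2.99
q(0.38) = 1.73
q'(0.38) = 7.63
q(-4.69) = 16.77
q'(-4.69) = -13.56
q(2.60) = 28.96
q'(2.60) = 16.91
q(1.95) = 18.86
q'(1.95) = 14.19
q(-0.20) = -1.99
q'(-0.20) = 5.20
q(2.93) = 34.77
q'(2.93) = 18.29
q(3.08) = 37.56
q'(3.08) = 18.91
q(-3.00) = -0.18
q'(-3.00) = -6.50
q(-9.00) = 114.06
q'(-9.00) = -31.58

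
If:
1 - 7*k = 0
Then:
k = 1/7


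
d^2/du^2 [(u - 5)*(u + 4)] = 2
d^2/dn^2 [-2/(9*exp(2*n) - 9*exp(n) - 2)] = 18*(18*(2*exp(n) - 1)^2*exp(n) + (4*exp(n) - 1)*(-9*exp(2*n) + 9*exp(n) + 2))*exp(n)/(-9*exp(2*n) + 9*exp(n) + 2)^3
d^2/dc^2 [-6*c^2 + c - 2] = -12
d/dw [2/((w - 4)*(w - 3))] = 2*(7 - 2*w)/(w^4 - 14*w^3 + 73*w^2 - 168*w + 144)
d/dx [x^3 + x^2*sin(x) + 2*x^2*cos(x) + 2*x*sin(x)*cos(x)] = -2*x^2*sin(x) + x^2*cos(x) + 3*x^2 + 2*x*sin(x) + 4*x*cos(x) + 2*x*cos(2*x) + sin(2*x)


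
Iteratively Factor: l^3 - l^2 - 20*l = (l - 5)*(l^2 + 4*l) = l*(l - 5)*(l + 4)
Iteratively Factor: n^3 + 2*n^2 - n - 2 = (n + 2)*(n^2 - 1) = (n - 1)*(n + 2)*(n + 1)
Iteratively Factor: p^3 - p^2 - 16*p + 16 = (p - 4)*(p^2 + 3*p - 4) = (p - 4)*(p - 1)*(p + 4)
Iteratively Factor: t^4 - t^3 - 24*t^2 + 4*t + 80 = (t - 2)*(t^3 + t^2 - 22*t - 40) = (t - 2)*(t + 4)*(t^2 - 3*t - 10) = (t - 5)*(t - 2)*(t + 4)*(t + 2)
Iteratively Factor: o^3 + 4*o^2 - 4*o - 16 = (o + 4)*(o^2 - 4) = (o + 2)*(o + 4)*(o - 2)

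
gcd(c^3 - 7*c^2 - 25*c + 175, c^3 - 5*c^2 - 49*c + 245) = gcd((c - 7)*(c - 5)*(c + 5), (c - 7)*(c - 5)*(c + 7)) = c^2 - 12*c + 35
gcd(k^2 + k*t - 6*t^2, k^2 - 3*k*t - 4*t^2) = 1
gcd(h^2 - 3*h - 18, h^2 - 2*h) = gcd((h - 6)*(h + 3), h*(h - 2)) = 1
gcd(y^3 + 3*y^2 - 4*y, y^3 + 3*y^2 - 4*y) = y^3 + 3*y^2 - 4*y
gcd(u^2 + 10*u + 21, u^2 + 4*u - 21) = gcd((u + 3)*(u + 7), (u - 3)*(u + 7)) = u + 7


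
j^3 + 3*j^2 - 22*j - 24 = (j - 4)*(j + 1)*(j + 6)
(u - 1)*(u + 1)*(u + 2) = u^3 + 2*u^2 - u - 2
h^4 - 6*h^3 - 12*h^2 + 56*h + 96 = (h - 6)*(h - 4)*(h + 2)^2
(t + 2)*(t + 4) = t^2 + 6*t + 8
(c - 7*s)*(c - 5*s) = c^2 - 12*c*s + 35*s^2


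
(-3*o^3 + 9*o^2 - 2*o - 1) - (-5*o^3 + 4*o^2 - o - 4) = 2*o^3 + 5*o^2 - o + 3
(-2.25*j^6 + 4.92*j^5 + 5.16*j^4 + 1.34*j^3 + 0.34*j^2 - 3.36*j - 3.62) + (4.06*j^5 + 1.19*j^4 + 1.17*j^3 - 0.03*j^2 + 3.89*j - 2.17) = -2.25*j^6 + 8.98*j^5 + 6.35*j^4 + 2.51*j^3 + 0.31*j^2 + 0.53*j - 5.79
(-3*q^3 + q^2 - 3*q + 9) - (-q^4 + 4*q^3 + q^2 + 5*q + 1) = q^4 - 7*q^3 - 8*q + 8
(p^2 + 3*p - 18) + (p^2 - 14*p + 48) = 2*p^2 - 11*p + 30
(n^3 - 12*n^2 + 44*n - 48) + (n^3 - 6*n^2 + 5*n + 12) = 2*n^3 - 18*n^2 + 49*n - 36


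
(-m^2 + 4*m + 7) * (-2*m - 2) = 2*m^3 - 6*m^2 - 22*m - 14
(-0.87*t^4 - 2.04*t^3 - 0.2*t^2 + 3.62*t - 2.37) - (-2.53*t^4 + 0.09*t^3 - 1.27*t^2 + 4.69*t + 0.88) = 1.66*t^4 - 2.13*t^3 + 1.07*t^2 - 1.07*t - 3.25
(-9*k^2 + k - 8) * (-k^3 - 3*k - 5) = 9*k^5 - k^4 + 35*k^3 + 42*k^2 + 19*k + 40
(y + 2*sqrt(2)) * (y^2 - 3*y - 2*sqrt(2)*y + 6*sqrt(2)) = y^3 - 3*y^2 - 8*y + 24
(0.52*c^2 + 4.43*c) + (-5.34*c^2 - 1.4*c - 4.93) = -4.82*c^2 + 3.03*c - 4.93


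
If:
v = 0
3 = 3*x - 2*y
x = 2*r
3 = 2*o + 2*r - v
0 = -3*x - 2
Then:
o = 11/6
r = -1/3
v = 0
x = -2/3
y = -5/2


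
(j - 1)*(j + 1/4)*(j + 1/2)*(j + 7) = j^4 + 27*j^3/4 - 19*j^2/8 - 9*j/2 - 7/8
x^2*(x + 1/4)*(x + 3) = x^4 + 13*x^3/4 + 3*x^2/4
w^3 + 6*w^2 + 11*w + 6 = (w + 1)*(w + 2)*(w + 3)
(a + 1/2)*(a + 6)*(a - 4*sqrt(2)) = a^3 - 4*sqrt(2)*a^2 + 13*a^2/2 - 26*sqrt(2)*a + 3*a - 12*sqrt(2)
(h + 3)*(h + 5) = h^2 + 8*h + 15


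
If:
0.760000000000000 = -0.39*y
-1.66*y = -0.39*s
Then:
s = -8.29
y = -1.95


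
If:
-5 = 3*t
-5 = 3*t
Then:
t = -5/3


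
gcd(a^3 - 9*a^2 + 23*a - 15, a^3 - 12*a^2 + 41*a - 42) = a - 3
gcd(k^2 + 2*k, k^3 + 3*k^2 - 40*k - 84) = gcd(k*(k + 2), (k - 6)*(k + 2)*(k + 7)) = k + 2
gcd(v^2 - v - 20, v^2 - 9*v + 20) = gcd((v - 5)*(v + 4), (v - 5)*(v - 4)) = v - 5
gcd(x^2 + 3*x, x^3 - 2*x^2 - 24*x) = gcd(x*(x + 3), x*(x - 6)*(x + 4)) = x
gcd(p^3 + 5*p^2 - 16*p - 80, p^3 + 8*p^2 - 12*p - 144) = p - 4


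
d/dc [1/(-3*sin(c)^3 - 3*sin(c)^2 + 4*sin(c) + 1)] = (9*sin(c)^2 + 6*sin(c) - 4)*cos(c)/(3*sin(c)^3 + 3*sin(c)^2 - 4*sin(c) - 1)^2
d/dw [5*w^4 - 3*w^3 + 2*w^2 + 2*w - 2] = 20*w^3 - 9*w^2 + 4*w + 2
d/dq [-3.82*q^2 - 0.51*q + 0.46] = -7.64*q - 0.51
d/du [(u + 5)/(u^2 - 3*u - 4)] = (-u^2 - 10*u + 11)/(u^4 - 6*u^3 + u^2 + 24*u + 16)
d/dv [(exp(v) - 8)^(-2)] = -2*exp(v)/(exp(v) - 8)^3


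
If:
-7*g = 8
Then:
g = -8/7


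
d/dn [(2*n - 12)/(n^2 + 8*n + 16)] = 2*(16 - n)/(n^3 + 12*n^2 + 48*n + 64)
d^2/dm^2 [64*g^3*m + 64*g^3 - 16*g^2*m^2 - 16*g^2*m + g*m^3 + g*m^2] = 2*g*(-16*g + 3*m + 1)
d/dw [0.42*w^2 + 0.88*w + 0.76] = 0.84*w + 0.88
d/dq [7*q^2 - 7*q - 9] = 14*q - 7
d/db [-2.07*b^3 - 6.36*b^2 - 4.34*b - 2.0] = -6.21*b^2 - 12.72*b - 4.34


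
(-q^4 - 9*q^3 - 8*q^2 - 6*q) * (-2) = 2*q^4 + 18*q^3 + 16*q^2 + 12*q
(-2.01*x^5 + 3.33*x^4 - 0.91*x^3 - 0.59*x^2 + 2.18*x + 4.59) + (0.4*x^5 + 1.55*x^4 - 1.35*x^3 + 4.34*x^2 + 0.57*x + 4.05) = -1.61*x^5 + 4.88*x^4 - 2.26*x^3 + 3.75*x^2 + 2.75*x + 8.64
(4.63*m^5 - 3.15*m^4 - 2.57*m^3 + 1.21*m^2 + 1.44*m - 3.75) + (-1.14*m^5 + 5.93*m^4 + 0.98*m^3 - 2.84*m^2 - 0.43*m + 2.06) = 3.49*m^5 + 2.78*m^4 - 1.59*m^3 - 1.63*m^2 + 1.01*m - 1.69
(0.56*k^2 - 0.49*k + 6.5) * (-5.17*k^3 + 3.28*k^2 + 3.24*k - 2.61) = -2.8952*k^5 + 4.3701*k^4 - 33.3978*k^3 + 18.2708*k^2 + 22.3389*k - 16.965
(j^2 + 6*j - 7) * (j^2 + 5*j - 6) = j^4 + 11*j^3 + 17*j^2 - 71*j + 42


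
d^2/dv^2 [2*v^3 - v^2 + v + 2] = 12*v - 2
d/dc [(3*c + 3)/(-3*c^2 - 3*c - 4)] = 3*(3*c^2 + 6*c - 1)/(9*c^4 + 18*c^3 + 33*c^2 + 24*c + 16)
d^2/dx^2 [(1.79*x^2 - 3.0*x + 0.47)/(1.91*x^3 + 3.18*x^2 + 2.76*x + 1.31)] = (13.060198*x^6 - 65.6658*x^5 - 145.3701*x^4 - 77.493394*x^3 + 88.717788*x^2 + 92.679054*x + 31.08193)/(6.967871*x^9 + 34.802874*x^8 + 88.15032*x^7 + 147.076593*x^6 + 175.119588*x^5 + 153.848412*x^4 + 99.843477*x^3 + 46.308762*x^2 + 14.209308*x + 2.248091)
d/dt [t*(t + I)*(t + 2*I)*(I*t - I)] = 4*I*t^3 + t^2*(-9 - 3*I) + t*(6 - 4*I) + 2*I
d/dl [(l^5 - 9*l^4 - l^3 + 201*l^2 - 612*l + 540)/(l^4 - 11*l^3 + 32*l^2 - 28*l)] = (l^6 - 18*l^5 + 120*l^4 - 538*l^3 + 2139*l^2 - 4860*l + 3780)/(l^2*(l^4 - 18*l^3 + 109*l^2 - 252*l + 196))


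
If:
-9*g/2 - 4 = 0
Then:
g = -8/9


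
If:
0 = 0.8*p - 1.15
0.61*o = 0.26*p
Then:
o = 0.61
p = 1.44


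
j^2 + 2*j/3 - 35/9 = (j - 5/3)*(j + 7/3)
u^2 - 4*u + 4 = (u - 2)^2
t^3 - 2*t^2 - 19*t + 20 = (t - 5)*(t - 1)*(t + 4)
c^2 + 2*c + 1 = (c + 1)^2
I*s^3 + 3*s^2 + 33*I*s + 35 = (s - 7*I)*(s + 5*I)*(I*s + 1)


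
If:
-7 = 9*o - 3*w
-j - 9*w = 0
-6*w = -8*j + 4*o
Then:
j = -6/17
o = -13/17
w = 2/51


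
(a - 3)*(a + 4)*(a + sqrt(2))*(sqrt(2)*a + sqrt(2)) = sqrt(2)*a^4 + 2*a^3 + 2*sqrt(2)*a^3 - 11*sqrt(2)*a^2 + 4*a^2 - 22*a - 12*sqrt(2)*a - 24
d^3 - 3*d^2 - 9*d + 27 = (d - 3)^2*(d + 3)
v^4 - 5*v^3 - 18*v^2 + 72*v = v*(v - 6)*(v - 3)*(v + 4)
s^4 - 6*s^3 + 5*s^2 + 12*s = s*(s - 4)*(s - 3)*(s + 1)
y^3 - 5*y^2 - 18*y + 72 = (y - 6)*(y - 3)*(y + 4)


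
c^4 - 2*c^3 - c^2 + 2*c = c*(c - 2)*(c - 1)*(c + 1)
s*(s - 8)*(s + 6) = s^3 - 2*s^2 - 48*s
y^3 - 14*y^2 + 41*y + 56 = (y - 8)*(y - 7)*(y + 1)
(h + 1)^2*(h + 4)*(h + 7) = h^4 + 13*h^3 + 51*h^2 + 67*h + 28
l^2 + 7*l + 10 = (l + 2)*(l + 5)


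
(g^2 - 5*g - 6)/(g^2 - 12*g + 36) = (g + 1)/(g - 6)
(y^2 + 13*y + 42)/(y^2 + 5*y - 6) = (y + 7)/(y - 1)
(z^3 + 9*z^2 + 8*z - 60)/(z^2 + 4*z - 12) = z + 5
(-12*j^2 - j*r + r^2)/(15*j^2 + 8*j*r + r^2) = (-4*j + r)/(5*j + r)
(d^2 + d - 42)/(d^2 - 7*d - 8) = (-d^2 - d + 42)/(-d^2 + 7*d + 8)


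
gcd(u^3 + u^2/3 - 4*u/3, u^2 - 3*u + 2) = u - 1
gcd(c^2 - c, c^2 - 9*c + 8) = c - 1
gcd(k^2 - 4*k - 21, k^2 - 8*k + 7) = k - 7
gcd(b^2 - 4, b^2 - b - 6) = b + 2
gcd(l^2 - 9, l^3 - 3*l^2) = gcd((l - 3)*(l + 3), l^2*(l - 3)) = l - 3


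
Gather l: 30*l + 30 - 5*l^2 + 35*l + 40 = -5*l^2 + 65*l + 70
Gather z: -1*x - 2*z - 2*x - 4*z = -3*x - 6*z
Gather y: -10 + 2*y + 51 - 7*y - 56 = -5*y - 15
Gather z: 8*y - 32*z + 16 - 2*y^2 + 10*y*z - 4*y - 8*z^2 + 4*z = -2*y^2 + 4*y - 8*z^2 + z*(10*y - 28) + 16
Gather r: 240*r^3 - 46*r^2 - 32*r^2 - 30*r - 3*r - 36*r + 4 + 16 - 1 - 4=240*r^3 - 78*r^2 - 69*r + 15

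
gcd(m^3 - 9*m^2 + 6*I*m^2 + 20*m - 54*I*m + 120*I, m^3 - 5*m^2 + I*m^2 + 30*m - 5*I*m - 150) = m^2 + m*(-5 + 6*I) - 30*I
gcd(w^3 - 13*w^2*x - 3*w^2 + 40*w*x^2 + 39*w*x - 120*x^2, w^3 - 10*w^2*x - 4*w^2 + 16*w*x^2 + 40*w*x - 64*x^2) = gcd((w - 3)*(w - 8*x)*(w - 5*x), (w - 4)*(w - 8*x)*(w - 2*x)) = -w + 8*x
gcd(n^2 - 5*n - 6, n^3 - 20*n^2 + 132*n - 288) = n - 6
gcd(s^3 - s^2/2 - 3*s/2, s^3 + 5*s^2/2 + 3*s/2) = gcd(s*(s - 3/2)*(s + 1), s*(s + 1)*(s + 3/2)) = s^2 + s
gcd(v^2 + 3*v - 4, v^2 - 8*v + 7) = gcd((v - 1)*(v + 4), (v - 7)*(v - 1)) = v - 1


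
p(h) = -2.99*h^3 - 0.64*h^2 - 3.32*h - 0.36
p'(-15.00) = -2002.37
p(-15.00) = 9996.69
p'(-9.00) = -718.37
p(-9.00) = 2157.39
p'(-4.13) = -151.03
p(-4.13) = 213.07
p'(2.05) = -43.64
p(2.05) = -35.61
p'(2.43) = -59.40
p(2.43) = -55.11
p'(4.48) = -189.09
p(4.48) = -296.93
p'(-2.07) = -39.11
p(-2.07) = 30.29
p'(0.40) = -5.27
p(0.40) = -1.98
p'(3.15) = -96.36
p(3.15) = -110.62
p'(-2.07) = -39.11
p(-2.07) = 30.29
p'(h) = -8.97*h^2 - 1.28*h - 3.32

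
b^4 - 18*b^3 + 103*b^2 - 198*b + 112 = (b - 8)*(b - 7)*(b - 2)*(b - 1)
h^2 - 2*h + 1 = (h - 1)^2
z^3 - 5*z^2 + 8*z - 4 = (z - 2)^2*(z - 1)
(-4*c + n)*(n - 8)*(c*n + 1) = -4*c^2*n^2 + 32*c^2*n + c*n^3 - 8*c*n^2 - 4*c*n + 32*c + n^2 - 8*n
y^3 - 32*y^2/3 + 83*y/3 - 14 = (y - 7)*(y - 3)*(y - 2/3)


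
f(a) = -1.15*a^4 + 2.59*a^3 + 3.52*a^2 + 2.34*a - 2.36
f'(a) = -4.6*a^3 + 7.77*a^2 + 7.04*a + 2.34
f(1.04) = 5.45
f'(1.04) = 12.89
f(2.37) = 21.15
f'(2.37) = 1.43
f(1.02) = 5.19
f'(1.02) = 12.72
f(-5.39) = -1288.91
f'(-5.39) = 910.45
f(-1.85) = -24.51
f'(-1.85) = 45.03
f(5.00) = -297.66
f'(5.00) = -343.21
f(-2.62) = -85.10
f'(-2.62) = 119.96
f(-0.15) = -2.64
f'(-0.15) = 1.47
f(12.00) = -18838.28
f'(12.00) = -6743.10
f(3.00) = 13.12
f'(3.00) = -30.81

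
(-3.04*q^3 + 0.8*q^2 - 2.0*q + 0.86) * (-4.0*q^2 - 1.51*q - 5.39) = 12.16*q^5 + 1.3904*q^4 + 23.1776*q^3 - 4.732*q^2 + 9.4814*q - 4.6354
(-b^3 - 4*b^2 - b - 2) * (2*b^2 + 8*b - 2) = -2*b^5 - 16*b^4 - 32*b^3 - 4*b^2 - 14*b + 4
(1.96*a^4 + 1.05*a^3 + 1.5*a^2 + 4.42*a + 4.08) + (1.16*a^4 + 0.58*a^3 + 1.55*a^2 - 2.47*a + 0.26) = 3.12*a^4 + 1.63*a^3 + 3.05*a^2 + 1.95*a + 4.34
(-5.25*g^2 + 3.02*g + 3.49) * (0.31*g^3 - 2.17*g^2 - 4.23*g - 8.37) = -1.6275*g^5 + 12.3287*g^4 + 16.736*g^3 + 23.5946*g^2 - 40.0401*g - 29.2113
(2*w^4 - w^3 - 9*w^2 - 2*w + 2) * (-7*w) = -14*w^5 + 7*w^4 + 63*w^3 + 14*w^2 - 14*w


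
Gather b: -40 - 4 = -44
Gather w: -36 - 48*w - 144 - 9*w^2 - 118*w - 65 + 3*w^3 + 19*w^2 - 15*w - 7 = 3*w^3 + 10*w^2 - 181*w - 252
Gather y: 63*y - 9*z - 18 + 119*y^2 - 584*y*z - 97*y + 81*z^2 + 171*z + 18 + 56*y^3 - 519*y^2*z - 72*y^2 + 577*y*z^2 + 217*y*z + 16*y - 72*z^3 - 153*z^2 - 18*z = 56*y^3 + y^2*(47 - 519*z) + y*(577*z^2 - 367*z - 18) - 72*z^3 - 72*z^2 + 144*z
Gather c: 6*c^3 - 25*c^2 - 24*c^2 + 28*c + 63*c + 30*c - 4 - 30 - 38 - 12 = 6*c^3 - 49*c^2 + 121*c - 84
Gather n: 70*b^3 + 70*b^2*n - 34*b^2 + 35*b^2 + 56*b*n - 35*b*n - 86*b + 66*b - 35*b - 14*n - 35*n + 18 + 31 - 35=70*b^3 + b^2 - 55*b + n*(70*b^2 + 21*b - 49) + 14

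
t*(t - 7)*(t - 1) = t^3 - 8*t^2 + 7*t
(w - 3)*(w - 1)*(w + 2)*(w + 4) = w^4 + 2*w^3 - 13*w^2 - 14*w + 24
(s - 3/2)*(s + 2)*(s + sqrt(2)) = s^3 + s^2/2 + sqrt(2)*s^2 - 3*s + sqrt(2)*s/2 - 3*sqrt(2)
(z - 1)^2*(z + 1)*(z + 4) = z^4 + 3*z^3 - 5*z^2 - 3*z + 4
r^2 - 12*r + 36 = (r - 6)^2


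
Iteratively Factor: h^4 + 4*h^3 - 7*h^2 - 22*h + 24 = (h + 4)*(h^3 - 7*h + 6) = (h - 2)*(h + 4)*(h^2 + 2*h - 3) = (h - 2)*(h + 3)*(h + 4)*(h - 1)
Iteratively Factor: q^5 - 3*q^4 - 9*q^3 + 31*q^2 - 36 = (q - 2)*(q^4 - q^3 - 11*q^2 + 9*q + 18) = (q - 3)*(q - 2)*(q^3 + 2*q^2 - 5*q - 6) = (q - 3)*(q - 2)*(q + 1)*(q^2 + q - 6) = (q - 3)*(q - 2)^2*(q + 1)*(q + 3)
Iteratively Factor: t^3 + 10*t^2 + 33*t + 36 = (t + 4)*(t^2 + 6*t + 9) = (t + 3)*(t + 4)*(t + 3)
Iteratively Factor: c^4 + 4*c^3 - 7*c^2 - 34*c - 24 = (c - 3)*(c^3 + 7*c^2 + 14*c + 8) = (c - 3)*(c + 4)*(c^2 + 3*c + 2) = (c - 3)*(c + 2)*(c + 4)*(c + 1)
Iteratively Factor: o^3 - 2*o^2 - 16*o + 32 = (o - 2)*(o^2 - 16) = (o - 4)*(o - 2)*(o + 4)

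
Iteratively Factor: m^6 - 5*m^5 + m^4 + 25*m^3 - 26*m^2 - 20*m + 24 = (m - 1)*(m^5 - 4*m^4 - 3*m^3 + 22*m^2 - 4*m - 24) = (m - 3)*(m - 1)*(m^4 - m^3 - 6*m^2 + 4*m + 8) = (m - 3)*(m - 2)*(m - 1)*(m^3 + m^2 - 4*m - 4) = (m - 3)*(m - 2)*(m - 1)*(m + 2)*(m^2 - m - 2) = (m - 3)*(m - 2)*(m - 1)*(m + 1)*(m + 2)*(m - 2)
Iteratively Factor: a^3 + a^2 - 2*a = (a)*(a^2 + a - 2) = a*(a - 1)*(a + 2)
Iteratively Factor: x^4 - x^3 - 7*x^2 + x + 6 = (x - 1)*(x^3 - 7*x - 6) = (x - 1)*(x + 2)*(x^2 - 2*x - 3) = (x - 3)*(x - 1)*(x + 2)*(x + 1)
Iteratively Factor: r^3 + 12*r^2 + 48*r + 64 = (r + 4)*(r^2 + 8*r + 16) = (r + 4)^2*(r + 4)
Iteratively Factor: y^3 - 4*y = (y)*(y^2 - 4) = y*(y - 2)*(y + 2)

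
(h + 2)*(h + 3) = h^2 + 5*h + 6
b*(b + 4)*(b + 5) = b^3 + 9*b^2 + 20*b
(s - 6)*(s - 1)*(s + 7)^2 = s^4 + 7*s^3 - 43*s^2 - 259*s + 294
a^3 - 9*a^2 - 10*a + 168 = (a - 7)*(a - 6)*(a + 4)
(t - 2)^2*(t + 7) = t^3 + 3*t^2 - 24*t + 28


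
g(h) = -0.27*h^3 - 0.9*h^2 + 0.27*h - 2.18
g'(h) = -0.81*h^2 - 1.8*h + 0.27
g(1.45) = -4.50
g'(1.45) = -4.04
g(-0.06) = -2.20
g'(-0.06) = 0.38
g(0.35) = -2.21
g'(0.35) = -0.46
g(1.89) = -6.71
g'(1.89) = -6.03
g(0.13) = -2.16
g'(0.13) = 0.02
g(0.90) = -2.86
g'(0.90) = -2.01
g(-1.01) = -3.09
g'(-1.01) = 1.26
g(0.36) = -2.21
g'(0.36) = -0.48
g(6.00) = -91.28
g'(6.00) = -39.69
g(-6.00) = 22.12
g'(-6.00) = -18.09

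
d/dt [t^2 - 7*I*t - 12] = 2*t - 7*I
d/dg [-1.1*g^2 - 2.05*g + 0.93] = -2.2*g - 2.05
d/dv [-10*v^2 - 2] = -20*v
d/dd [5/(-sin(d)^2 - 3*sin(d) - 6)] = 5*(2*sin(d) + 3)*cos(d)/(sin(d)^2 + 3*sin(d) + 6)^2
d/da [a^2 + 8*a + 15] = 2*a + 8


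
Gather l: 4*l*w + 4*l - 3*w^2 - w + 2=l*(4*w + 4) - 3*w^2 - w + 2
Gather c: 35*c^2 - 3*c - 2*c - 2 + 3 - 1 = 35*c^2 - 5*c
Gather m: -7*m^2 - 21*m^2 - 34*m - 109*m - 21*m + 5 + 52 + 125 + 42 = -28*m^2 - 164*m + 224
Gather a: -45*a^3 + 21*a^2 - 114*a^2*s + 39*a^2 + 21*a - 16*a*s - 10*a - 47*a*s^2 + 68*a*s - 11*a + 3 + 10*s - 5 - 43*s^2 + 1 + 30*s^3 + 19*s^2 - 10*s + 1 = -45*a^3 + a^2*(60 - 114*s) + a*(-47*s^2 + 52*s) + 30*s^3 - 24*s^2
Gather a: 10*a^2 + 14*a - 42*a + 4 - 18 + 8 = 10*a^2 - 28*a - 6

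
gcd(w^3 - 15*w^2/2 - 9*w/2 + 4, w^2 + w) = w + 1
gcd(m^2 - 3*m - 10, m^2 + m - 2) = m + 2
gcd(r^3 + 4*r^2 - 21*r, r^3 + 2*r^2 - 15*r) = r^2 - 3*r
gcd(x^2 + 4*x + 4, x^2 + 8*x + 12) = x + 2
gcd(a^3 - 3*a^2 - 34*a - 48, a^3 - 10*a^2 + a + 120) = a^2 - 5*a - 24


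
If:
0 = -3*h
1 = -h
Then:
No Solution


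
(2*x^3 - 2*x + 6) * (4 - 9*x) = -18*x^4 + 8*x^3 + 18*x^2 - 62*x + 24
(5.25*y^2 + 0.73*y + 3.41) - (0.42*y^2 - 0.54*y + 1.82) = 4.83*y^2 + 1.27*y + 1.59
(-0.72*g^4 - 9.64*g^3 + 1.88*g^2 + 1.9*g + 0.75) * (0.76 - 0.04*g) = 0.0288*g^5 - 0.1616*g^4 - 7.4016*g^3 + 1.3528*g^2 + 1.414*g + 0.57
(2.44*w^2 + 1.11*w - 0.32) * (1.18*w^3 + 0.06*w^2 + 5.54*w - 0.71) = 2.8792*w^5 + 1.4562*w^4 + 13.2066*w^3 + 4.3978*w^2 - 2.5609*w + 0.2272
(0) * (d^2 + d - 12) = 0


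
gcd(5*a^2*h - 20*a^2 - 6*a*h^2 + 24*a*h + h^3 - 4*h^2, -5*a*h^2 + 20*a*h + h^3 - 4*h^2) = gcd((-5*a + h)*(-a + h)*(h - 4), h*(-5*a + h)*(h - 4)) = 5*a*h - 20*a - h^2 + 4*h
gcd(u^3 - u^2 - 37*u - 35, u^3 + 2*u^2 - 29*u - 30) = u + 1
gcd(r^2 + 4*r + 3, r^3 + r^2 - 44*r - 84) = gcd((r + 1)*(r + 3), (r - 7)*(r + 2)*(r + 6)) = 1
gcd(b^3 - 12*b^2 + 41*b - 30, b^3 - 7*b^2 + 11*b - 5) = b^2 - 6*b + 5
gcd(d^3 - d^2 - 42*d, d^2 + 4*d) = d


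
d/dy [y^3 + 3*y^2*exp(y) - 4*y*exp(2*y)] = 3*y^2*exp(y) + 3*y^2 - 8*y*exp(2*y) + 6*y*exp(y) - 4*exp(2*y)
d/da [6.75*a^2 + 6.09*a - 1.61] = 13.5*a + 6.09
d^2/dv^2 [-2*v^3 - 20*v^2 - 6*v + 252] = -12*v - 40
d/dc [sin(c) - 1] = cos(c)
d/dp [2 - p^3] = -3*p^2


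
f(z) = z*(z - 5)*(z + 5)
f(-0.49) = 12.13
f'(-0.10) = -24.97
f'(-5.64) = 70.43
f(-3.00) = 48.00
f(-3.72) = 41.52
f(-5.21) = -11.17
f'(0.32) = -24.69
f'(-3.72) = 16.52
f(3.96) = -36.90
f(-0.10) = 2.50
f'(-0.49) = -24.28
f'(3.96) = 22.04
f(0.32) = -7.97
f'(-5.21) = 56.43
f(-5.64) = -38.41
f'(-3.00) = 2.00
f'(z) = z*(z - 5) + z*(z + 5) + (z - 5)*(z + 5) = 3*z^2 - 25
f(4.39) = -25.15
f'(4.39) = 32.82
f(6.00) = 66.00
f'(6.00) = 83.00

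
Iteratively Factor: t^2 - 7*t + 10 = (t - 5)*(t - 2)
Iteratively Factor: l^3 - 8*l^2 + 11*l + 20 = (l - 4)*(l^2 - 4*l - 5) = (l - 4)*(l + 1)*(l - 5)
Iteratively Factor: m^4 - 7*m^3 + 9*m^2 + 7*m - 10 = (m - 5)*(m^3 - 2*m^2 - m + 2) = (m - 5)*(m - 1)*(m^2 - m - 2) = (m - 5)*(m - 1)*(m + 1)*(m - 2)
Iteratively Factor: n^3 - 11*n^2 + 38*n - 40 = (n - 5)*(n^2 - 6*n + 8) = (n - 5)*(n - 4)*(n - 2)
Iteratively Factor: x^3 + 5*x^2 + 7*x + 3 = (x + 1)*(x^2 + 4*x + 3) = (x + 1)*(x + 3)*(x + 1)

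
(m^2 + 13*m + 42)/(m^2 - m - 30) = (m^2 + 13*m + 42)/(m^2 - m - 30)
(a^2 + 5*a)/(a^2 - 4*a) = (a + 5)/(a - 4)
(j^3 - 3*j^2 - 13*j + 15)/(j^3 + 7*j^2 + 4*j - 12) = (j^2 - 2*j - 15)/(j^2 + 8*j + 12)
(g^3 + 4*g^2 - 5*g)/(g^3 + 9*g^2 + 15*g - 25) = g/(g + 5)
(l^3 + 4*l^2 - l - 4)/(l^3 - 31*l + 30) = (l^2 + 5*l + 4)/(l^2 + l - 30)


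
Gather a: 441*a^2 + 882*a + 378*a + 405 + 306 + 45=441*a^2 + 1260*a + 756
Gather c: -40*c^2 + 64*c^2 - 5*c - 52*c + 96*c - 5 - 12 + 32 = 24*c^2 + 39*c + 15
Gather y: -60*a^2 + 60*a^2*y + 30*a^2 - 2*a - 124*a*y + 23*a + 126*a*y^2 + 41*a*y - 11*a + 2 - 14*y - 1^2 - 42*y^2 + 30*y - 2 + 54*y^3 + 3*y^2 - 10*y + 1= -30*a^2 + 10*a + 54*y^3 + y^2*(126*a - 39) + y*(60*a^2 - 83*a + 6)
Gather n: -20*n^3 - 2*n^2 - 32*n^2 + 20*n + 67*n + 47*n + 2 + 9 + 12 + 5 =-20*n^3 - 34*n^2 + 134*n + 28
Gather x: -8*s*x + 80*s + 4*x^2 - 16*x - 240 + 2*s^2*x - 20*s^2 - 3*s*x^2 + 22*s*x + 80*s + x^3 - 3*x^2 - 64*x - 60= -20*s^2 + 160*s + x^3 + x^2*(1 - 3*s) + x*(2*s^2 + 14*s - 80) - 300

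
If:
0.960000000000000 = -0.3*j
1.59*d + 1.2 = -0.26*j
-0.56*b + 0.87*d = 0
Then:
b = -0.36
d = -0.23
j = -3.20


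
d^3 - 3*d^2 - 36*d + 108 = (d - 6)*(d - 3)*(d + 6)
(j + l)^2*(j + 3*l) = j^3 + 5*j^2*l + 7*j*l^2 + 3*l^3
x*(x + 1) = x^2 + x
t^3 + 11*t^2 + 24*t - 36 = (t - 1)*(t + 6)^2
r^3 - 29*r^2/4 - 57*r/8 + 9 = (r - 8)*(r - 3/4)*(r + 3/2)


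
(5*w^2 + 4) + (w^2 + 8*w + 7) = 6*w^2 + 8*w + 11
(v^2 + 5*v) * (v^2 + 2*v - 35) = v^4 + 7*v^3 - 25*v^2 - 175*v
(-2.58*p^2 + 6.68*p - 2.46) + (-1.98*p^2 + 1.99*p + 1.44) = -4.56*p^2 + 8.67*p - 1.02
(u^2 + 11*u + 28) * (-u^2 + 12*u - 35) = -u^4 + u^3 + 69*u^2 - 49*u - 980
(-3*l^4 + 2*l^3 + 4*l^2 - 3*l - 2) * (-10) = 30*l^4 - 20*l^3 - 40*l^2 + 30*l + 20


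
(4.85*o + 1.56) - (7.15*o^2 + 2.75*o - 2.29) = -7.15*o^2 + 2.1*o + 3.85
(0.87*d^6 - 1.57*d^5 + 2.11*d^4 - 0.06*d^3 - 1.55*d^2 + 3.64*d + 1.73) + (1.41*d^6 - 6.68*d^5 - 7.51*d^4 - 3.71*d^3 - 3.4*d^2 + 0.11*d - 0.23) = 2.28*d^6 - 8.25*d^5 - 5.4*d^4 - 3.77*d^3 - 4.95*d^2 + 3.75*d + 1.5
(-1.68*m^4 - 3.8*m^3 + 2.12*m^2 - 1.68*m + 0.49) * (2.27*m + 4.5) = -3.8136*m^5 - 16.186*m^4 - 12.2876*m^3 + 5.7264*m^2 - 6.4477*m + 2.205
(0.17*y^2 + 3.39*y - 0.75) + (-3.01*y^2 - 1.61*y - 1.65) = -2.84*y^2 + 1.78*y - 2.4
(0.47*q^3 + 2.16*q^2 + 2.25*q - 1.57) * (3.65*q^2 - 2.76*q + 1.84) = 1.7155*q^5 + 6.5868*q^4 + 3.1157*q^3 - 7.9661*q^2 + 8.4732*q - 2.8888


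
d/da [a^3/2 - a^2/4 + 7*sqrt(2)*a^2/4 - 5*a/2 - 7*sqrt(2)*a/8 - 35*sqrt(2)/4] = 3*a^2/2 - a/2 + 7*sqrt(2)*a/2 - 5/2 - 7*sqrt(2)/8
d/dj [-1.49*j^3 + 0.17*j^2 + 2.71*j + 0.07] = -4.47*j^2 + 0.34*j + 2.71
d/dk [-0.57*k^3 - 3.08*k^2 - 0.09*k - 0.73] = -1.71*k^2 - 6.16*k - 0.09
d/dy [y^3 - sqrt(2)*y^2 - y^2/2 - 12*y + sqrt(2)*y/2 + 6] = 3*y^2 - 2*sqrt(2)*y - y - 12 + sqrt(2)/2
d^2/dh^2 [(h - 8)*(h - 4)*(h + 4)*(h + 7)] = 12*h^2 - 6*h - 144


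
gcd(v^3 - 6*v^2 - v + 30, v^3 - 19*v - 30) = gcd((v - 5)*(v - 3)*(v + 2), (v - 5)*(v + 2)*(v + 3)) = v^2 - 3*v - 10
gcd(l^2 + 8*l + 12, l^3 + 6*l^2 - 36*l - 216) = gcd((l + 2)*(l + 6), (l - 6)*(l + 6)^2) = l + 6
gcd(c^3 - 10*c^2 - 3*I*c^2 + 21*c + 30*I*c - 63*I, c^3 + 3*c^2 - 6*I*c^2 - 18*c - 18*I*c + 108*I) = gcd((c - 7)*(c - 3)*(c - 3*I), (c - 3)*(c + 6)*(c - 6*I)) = c - 3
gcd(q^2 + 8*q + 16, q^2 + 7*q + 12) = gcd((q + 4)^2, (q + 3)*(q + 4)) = q + 4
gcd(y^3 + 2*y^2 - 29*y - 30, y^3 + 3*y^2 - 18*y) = y + 6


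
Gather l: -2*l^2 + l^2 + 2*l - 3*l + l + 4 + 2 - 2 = 4 - l^2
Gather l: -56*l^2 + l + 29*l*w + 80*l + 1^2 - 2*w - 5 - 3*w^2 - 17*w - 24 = -56*l^2 + l*(29*w + 81) - 3*w^2 - 19*w - 28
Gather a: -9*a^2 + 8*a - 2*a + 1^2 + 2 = -9*a^2 + 6*a + 3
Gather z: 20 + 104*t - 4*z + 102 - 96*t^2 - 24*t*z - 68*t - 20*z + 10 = -96*t^2 + 36*t + z*(-24*t - 24) + 132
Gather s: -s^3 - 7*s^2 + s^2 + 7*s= -s^3 - 6*s^2 + 7*s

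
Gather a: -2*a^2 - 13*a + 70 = -2*a^2 - 13*a + 70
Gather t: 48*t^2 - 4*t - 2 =48*t^2 - 4*t - 2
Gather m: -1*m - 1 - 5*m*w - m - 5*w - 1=m*(-5*w - 2) - 5*w - 2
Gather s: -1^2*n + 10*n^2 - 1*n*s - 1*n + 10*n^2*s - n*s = 10*n^2 - 2*n + s*(10*n^2 - 2*n)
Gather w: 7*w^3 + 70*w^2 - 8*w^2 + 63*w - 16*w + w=7*w^3 + 62*w^2 + 48*w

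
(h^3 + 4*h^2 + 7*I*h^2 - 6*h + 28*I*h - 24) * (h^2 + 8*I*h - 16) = h^5 + 4*h^4 + 15*I*h^4 - 78*h^3 + 60*I*h^3 - 312*h^2 - 160*I*h^2 + 96*h - 640*I*h + 384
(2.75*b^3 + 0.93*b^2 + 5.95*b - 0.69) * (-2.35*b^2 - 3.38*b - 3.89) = -6.4625*b^5 - 11.4805*b^4 - 27.8234*b^3 - 22.1072*b^2 - 20.8133*b + 2.6841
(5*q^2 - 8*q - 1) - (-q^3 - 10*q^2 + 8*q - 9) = q^3 + 15*q^2 - 16*q + 8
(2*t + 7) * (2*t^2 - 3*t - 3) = 4*t^3 + 8*t^2 - 27*t - 21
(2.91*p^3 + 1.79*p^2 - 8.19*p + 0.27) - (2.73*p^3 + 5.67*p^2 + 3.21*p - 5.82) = 0.18*p^3 - 3.88*p^2 - 11.4*p + 6.09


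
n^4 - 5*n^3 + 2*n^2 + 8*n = n*(n - 4)*(n - 2)*(n + 1)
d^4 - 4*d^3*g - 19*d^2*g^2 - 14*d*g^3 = d*(d - 7*g)*(d + g)*(d + 2*g)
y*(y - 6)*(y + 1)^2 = y^4 - 4*y^3 - 11*y^2 - 6*y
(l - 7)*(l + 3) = l^2 - 4*l - 21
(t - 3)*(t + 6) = t^2 + 3*t - 18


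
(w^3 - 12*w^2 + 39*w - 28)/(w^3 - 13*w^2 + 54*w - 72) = (w^2 - 8*w + 7)/(w^2 - 9*w + 18)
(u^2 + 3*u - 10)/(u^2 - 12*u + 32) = (u^2 + 3*u - 10)/(u^2 - 12*u + 32)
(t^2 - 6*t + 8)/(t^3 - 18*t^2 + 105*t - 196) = (t - 2)/(t^2 - 14*t + 49)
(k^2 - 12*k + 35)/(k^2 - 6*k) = (k^2 - 12*k + 35)/(k*(k - 6))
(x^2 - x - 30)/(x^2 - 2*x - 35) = (x - 6)/(x - 7)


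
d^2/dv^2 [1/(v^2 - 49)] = 2*(3*v^2 + 49)/(v^2 - 49)^3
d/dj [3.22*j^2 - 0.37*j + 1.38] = 6.44*j - 0.37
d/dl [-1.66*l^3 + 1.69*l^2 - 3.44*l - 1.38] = -4.98*l^2 + 3.38*l - 3.44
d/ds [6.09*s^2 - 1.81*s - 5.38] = 12.18*s - 1.81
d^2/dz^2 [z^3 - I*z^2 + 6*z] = 6*z - 2*I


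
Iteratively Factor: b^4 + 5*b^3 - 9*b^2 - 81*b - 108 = (b - 4)*(b^3 + 9*b^2 + 27*b + 27) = (b - 4)*(b + 3)*(b^2 + 6*b + 9) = (b - 4)*(b + 3)^2*(b + 3)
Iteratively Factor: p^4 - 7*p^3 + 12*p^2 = (p - 4)*(p^3 - 3*p^2) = (p - 4)*(p - 3)*(p^2) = p*(p - 4)*(p - 3)*(p)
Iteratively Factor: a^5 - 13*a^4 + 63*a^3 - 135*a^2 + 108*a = (a - 3)*(a^4 - 10*a^3 + 33*a^2 - 36*a) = (a - 3)^2*(a^3 - 7*a^2 + 12*a) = (a - 4)*(a - 3)^2*(a^2 - 3*a) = (a - 4)*(a - 3)^3*(a)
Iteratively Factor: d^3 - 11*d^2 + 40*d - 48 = (d - 4)*(d^2 - 7*d + 12) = (d - 4)^2*(d - 3)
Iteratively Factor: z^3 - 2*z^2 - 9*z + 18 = (z - 2)*(z^2 - 9) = (z - 2)*(z + 3)*(z - 3)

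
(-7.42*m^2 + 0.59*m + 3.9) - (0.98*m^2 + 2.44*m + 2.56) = -8.4*m^2 - 1.85*m + 1.34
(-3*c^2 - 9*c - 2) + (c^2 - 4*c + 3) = -2*c^2 - 13*c + 1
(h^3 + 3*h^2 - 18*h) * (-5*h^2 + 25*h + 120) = -5*h^5 + 10*h^4 + 285*h^3 - 90*h^2 - 2160*h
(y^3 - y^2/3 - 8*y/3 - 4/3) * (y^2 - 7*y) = y^5 - 22*y^4/3 - y^3/3 + 52*y^2/3 + 28*y/3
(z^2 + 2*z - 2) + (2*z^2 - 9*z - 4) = 3*z^2 - 7*z - 6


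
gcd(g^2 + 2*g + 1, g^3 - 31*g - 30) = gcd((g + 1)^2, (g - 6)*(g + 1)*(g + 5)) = g + 1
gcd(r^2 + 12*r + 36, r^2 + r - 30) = r + 6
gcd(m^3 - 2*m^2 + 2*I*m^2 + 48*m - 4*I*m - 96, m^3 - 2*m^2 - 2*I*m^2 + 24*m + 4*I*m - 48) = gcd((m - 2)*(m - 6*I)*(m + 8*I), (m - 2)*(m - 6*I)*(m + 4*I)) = m^2 + m*(-2 - 6*I) + 12*I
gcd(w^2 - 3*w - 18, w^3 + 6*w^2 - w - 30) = w + 3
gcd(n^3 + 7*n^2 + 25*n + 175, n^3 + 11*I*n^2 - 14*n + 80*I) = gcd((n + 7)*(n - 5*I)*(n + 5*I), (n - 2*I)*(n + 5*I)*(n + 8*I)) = n + 5*I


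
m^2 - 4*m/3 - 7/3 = (m - 7/3)*(m + 1)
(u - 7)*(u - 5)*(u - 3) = u^3 - 15*u^2 + 71*u - 105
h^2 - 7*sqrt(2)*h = h*(h - 7*sqrt(2))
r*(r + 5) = r^2 + 5*r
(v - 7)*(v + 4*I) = v^2 - 7*v + 4*I*v - 28*I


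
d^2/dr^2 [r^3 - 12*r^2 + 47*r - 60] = 6*r - 24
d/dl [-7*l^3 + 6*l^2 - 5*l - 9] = -21*l^2 + 12*l - 5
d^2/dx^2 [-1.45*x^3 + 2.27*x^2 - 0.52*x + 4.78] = 4.54 - 8.7*x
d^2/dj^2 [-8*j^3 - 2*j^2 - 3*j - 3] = -48*j - 4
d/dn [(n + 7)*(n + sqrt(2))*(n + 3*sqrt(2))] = 3*n^2 + 8*sqrt(2)*n + 14*n + 6 + 28*sqrt(2)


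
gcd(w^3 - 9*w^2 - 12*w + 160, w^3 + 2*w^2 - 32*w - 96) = w + 4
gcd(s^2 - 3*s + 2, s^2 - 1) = s - 1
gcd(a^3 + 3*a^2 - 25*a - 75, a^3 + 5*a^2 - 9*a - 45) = a^2 + 8*a + 15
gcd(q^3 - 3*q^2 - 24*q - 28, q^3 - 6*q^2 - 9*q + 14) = q^2 - 5*q - 14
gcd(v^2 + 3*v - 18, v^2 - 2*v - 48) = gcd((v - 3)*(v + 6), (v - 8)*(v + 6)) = v + 6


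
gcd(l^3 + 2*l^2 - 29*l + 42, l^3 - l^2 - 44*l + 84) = l^2 + 5*l - 14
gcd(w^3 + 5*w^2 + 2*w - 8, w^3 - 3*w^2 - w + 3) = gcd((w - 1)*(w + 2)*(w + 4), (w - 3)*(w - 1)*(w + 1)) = w - 1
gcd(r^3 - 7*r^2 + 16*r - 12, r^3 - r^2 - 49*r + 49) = 1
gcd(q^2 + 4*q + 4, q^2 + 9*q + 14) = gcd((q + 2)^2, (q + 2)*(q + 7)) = q + 2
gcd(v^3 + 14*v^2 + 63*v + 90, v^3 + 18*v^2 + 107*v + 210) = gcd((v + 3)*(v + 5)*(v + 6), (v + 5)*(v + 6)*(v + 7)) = v^2 + 11*v + 30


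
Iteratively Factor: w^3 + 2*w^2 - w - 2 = (w + 2)*(w^2 - 1) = (w - 1)*(w + 2)*(w + 1)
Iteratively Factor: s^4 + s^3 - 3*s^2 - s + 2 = (s - 1)*(s^3 + 2*s^2 - s - 2) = (s - 1)^2*(s^2 + 3*s + 2) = (s - 1)^2*(s + 1)*(s + 2)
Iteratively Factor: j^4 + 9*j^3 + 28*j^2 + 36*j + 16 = (j + 2)*(j^3 + 7*j^2 + 14*j + 8) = (j + 2)*(j + 4)*(j^2 + 3*j + 2) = (j + 1)*(j + 2)*(j + 4)*(j + 2)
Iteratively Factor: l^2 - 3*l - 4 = (l + 1)*(l - 4)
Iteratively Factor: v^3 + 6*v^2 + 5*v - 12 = (v - 1)*(v^2 + 7*v + 12) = (v - 1)*(v + 4)*(v + 3)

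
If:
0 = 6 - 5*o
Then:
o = 6/5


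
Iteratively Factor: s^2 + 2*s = (s + 2)*(s)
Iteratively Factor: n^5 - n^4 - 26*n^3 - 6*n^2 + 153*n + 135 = (n - 3)*(n^4 + 2*n^3 - 20*n^2 - 66*n - 45) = (n - 3)*(n + 3)*(n^3 - n^2 - 17*n - 15) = (n - 3)*(n + 3)^2*(n^2 - 4*n - 5) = (n - 5)*(n - 3)*(n + 3)^2*(n + 1)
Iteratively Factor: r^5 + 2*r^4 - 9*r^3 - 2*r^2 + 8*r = (r + 1)*(r^4 + r^3 - 10*r^2 + 8*r) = (r - 1)*(r + 1)*(r^3 + 2*r^2 - 8*r) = r*(r - 1)*(r + 1)*(r^2 + 2*r - 8) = r*(r - 2)*(r - 1)*(r + 1)*(r + 4)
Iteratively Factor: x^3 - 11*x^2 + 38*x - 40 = (x - 2)*(x^2 - 9*x + 20) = (x - 4)*(x - 2)*(x - 5)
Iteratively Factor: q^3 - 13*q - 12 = (q + 3)*(q^2 - 3*q - 4) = (q + 1)*(q + 3)*(q - 4)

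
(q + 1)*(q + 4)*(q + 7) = q^3 + 12*q^2 + 39*q + 28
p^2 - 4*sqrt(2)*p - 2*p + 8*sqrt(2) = (p - 2)*(p - 4*sqrt(2))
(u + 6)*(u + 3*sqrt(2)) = u^2 + 3*sqrt(2)*u + 6*u + 18*sqrt(2)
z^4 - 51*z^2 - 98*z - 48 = (z - 8)*(z + 1)^2*(z + 6)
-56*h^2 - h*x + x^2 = (-8*h + x)*(7*h + x)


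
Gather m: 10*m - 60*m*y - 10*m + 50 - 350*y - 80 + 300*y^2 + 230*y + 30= -60*m*y + 300*y^2 - 120*y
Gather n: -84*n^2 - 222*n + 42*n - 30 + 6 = -84*n^2 - 180*n - 24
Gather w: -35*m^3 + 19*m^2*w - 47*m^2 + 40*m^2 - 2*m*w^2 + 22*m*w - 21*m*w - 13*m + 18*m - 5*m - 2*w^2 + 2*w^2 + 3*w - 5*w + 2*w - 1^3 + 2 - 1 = -35*m^3 - 7*m^2 - 2*m*w^2 + w*(19*m^2 + m)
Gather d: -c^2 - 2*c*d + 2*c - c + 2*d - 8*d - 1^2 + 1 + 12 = -c^2 + c + d*(-2*c - 6) + 12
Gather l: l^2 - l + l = l^2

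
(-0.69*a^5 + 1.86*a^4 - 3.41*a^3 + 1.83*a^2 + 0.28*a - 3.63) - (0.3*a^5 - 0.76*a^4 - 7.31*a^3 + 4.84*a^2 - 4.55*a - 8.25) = -0.99*a^5 + 2.62*a^4 + 3.9*a^3 - 3.01*a^2 + 4.83*a + 4.62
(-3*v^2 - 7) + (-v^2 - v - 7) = -4*v^2 - v - 14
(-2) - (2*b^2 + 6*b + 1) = -2*b^2 - 6*b - 3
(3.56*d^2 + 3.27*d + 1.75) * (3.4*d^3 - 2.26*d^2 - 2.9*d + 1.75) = 12.104*d^5 + 3.0724*d^4 - 11.7642*d^3 - 7.208*d^2 + 0.6475*d + 3.0625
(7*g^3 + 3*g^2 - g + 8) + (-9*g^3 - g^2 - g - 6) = -2*g^3 + 2*g^2 - 2*g + 2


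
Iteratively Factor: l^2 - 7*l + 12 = (l - 4)*(l - 3)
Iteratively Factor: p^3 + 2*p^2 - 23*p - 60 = (p + 3)*(p^2 - p - 20) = (p - 5)*(p + 3)*(p + 4)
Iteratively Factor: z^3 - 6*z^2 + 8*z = (z - 4)*(z^2 - 2*z) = z*(z - 4)*(z - 2)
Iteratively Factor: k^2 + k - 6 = (k - 2)*(k + 3)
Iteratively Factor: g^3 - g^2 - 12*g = (g + 3)*(g^2 - 4*g) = (g - 4)*(g + 3)*(g)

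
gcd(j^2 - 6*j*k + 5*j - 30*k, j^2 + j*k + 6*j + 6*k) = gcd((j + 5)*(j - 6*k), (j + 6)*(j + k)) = 1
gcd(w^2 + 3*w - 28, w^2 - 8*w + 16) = w - 4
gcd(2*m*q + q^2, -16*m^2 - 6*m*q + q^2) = 2*m + q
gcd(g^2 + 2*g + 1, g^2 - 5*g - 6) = g + 1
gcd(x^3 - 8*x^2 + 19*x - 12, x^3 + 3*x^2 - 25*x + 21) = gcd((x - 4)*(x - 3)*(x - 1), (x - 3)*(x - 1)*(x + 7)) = x^2 - 4*x + 3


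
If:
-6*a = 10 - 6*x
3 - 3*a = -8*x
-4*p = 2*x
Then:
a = -49/15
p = 4/5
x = -8/5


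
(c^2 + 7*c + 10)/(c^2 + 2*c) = (c + 5)/c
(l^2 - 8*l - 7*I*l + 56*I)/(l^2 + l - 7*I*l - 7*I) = (l - 8)/(l + 1)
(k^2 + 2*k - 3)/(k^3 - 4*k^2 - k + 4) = (k + 3)/(k^2 - 3*k - 4)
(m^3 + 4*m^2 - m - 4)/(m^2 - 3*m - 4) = (m^2 + 3*m - 4)/(m - 4)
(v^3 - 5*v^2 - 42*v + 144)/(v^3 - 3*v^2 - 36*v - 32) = (v^2 + 3*v - 18)/(v^2 + 5*v + 4)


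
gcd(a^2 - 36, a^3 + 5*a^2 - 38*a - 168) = a - 6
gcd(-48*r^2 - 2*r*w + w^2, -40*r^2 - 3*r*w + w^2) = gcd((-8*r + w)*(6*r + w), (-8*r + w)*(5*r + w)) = 8*r - w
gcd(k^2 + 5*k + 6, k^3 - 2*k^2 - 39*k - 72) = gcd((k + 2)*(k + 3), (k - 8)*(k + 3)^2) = k + 3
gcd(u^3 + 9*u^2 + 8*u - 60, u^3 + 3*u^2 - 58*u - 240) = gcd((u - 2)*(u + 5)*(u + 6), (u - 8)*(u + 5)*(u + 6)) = u^2 + 11*u + 30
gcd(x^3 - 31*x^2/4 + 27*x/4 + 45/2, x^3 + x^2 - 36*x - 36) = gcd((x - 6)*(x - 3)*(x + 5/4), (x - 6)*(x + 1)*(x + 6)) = x - 6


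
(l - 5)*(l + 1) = l^2 - 4*l - 5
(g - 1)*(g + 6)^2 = g^3 + 11*g^2 + 24*g - 36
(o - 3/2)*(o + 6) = o^2 + 9*o/2 - 9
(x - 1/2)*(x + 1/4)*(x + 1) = x^3 + 3*x^2/4 - 3*x/8 - 1/8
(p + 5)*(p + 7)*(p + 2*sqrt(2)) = p^3 + 2*sqrt(2)*p^2 + 12*p^2 + 24*sqrt(2)*p + 35*p + 70*sqrt(2)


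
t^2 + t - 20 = (t - 4)*(t + 5)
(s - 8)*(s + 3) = s^2 - 5*s - 24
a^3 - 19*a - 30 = (a - 5)*(a + 2)*(a + 3)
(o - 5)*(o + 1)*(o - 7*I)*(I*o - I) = I*o^4 + 7*o^3 - 5*I*o^3 - 35*o^2 - I*o^2 - 7*o + 5*I*o + 35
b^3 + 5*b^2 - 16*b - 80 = (b - 4)*(b + 4)*(b + 5)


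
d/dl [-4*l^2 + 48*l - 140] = 48 - 8*l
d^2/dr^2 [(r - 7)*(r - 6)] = 2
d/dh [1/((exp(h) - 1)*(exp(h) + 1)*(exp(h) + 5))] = -((exp(h) - 1)*(exp(h) + 1) + (exp(h) - 1)*(exp(h) + 5) + (exp(h) + 1)*(exp(h) + 5))/(4*(exp(h) - 1)^2*(exp(h) + 5)^2*cosh(h/2)^2)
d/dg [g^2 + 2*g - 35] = 2*g + 2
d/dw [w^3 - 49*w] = 3*w^2 - 49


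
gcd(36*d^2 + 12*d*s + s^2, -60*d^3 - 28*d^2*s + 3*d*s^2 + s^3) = 6*d + s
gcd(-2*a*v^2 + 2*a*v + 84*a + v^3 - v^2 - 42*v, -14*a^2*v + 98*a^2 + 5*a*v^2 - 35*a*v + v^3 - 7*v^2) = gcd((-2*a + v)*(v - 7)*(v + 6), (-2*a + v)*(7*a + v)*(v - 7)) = -2*a*v + 14*a + v^2 - 7*v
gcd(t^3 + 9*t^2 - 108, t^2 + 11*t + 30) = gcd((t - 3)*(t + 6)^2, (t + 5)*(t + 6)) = t + 6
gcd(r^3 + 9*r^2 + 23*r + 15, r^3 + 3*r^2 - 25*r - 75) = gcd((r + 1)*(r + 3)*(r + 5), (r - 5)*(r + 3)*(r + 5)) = r^2 + 8*r + 15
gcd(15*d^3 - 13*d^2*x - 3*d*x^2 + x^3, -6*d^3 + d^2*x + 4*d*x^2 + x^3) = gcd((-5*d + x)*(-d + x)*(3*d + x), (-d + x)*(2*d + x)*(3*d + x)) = -3*d^2 + 2*d*x + x^2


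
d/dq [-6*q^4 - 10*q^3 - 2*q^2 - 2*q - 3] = -24*q^3 - 30*q^2 - 4*q - 2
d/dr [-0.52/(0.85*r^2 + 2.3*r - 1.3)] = (0.884*r + 1.196)/(0.85*r^2 + 2.3*r - 1.3)^2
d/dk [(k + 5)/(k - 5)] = -10/(k - 5)^2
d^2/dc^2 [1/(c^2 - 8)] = 2*(3*c^2 + 8)/(c^2 - 8)^3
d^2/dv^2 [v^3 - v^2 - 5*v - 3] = 6*v - 2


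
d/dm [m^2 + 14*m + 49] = 2*m + 14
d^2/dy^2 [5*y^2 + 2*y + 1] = 10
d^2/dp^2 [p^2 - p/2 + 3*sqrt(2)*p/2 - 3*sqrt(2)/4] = 2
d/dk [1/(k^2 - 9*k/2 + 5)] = 2*(9 - 4*k)/(2*k^2 - 9*k + 10)^2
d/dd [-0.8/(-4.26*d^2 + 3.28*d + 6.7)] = (2.624 - 6.816*d)/(-4.26*d^2 + 3.28*d + 6.7)^2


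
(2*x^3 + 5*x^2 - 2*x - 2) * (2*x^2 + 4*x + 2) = 4*x^5 + 18*x^4 + 20*x^3 - 2*x^2 - 12*x - 4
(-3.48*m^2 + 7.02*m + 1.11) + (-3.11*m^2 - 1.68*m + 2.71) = -6.59*m^2 + 5.34*m + 3.82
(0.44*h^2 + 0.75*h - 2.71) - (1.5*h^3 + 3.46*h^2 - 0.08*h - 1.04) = -1.5*h^3 - 3.02*h^2 + 0.83*h - 1.67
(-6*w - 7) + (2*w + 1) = -4*w - 6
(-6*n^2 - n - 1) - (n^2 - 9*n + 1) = -7*n^2 + 8*n - 2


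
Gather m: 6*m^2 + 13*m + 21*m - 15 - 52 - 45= 6*m^2 + 34*m - 112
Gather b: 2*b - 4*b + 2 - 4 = -2*b - 2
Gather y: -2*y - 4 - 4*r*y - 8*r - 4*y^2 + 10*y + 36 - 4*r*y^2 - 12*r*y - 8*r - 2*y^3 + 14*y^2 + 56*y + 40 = -16*r - 2*y^3 + y^2*(10 - 4*r) + y*(64 - 16*r) + 72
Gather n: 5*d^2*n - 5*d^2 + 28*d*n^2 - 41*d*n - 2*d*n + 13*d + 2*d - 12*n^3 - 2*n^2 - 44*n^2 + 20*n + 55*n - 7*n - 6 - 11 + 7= -5*d^2 + 15*d - 12*n^3 + n^2*(28*d - 46) + n*(5*d^2 - 43*d + 68) - 10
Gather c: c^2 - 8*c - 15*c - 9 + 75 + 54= c^2 - 23*c + 120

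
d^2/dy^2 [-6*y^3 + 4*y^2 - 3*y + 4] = 8 - 36*y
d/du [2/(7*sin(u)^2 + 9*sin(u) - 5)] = -2*(14*sin(u) + 9)*cos(u)/(7*sin(u)^2 + 9*sin(u) - 5)^2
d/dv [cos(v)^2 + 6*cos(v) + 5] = -2*(cos(v) + 3)*sin(v)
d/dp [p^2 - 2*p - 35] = 2*p - 2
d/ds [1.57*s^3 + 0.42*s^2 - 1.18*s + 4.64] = 4.71*s^2 + 0.84*s - 1.18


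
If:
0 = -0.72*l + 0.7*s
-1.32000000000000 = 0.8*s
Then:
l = -1.60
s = -1.65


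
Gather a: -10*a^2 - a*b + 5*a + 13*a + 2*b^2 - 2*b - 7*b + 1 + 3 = -10*a^2 + a*(18 - b) + 2*b^2 - 9*b + 4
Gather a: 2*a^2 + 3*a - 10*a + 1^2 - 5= 2*a^2 - 7*a - 4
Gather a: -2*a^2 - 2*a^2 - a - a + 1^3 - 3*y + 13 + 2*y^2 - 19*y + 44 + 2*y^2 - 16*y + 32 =-4*a^2 - 2*a + 4*y^2 - 38*y + 90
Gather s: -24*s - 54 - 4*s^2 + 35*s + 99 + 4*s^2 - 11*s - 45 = 0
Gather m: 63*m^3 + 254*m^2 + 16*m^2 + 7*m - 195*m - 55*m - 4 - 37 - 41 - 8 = 63*m^3 + 270*m^2 - 243*m - 90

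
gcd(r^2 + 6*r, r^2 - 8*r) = r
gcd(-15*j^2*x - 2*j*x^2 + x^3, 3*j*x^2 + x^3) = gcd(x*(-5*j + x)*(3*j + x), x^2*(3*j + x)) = 3*j*x + x^2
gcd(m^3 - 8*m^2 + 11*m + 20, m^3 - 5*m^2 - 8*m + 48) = m - 4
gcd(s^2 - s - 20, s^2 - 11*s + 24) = 1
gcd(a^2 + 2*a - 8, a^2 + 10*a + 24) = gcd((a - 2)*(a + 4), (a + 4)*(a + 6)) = a + 4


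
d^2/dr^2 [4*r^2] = 8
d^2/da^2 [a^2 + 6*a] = 2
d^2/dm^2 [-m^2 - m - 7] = -2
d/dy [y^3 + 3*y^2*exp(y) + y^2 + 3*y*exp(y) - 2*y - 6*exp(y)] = 3*y^2*exp(y) + 3*y^2 + 9*y*exp(y) + 2*y - 3*exp(y) - 2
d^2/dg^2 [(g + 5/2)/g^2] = (2*g + 15)/g^4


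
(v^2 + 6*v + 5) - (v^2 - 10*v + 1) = 16*v + 4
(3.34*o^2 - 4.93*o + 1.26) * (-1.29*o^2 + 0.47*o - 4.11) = -4.3086*o^4 + 7.9295*o^3 - 17.6699*o^2 + 20.8545*o - 5.1786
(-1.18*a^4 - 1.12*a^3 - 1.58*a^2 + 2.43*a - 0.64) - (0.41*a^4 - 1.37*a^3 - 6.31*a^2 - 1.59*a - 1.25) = -1.59*a^4 + 0.25*a^3 + 4.73*a^2 + 4.02*a + 0.61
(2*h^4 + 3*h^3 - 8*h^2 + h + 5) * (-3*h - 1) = -6*h^5 - 11*h^4 + 21*h^3 + 5*h^2 - 16*h - 5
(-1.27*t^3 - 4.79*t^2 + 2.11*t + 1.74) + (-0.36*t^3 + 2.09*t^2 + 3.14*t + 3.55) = -1.63*t^3 - 2.7*t^2 + 5.25*t + 5.29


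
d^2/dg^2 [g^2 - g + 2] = 2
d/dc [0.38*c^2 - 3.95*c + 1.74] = 0.76*c - 3.95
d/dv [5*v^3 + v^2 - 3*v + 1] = 15*v^2 + 2*v - 3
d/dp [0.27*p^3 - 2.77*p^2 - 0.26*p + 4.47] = 0.81*p^2 - 5.54*p - 0.26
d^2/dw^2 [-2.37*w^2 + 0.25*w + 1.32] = -4.74000000000000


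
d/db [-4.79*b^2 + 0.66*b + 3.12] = 0.66 - 9.58*b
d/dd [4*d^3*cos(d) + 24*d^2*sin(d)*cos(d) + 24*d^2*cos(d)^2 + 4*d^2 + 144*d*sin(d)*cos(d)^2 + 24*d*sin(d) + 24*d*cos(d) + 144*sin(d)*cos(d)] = -4*d^3*sin(d) + 12*d^2*cos(d) + 24*sqrt(2)*d^2*cos(2*d + pi/4) - 24*d*sin(d) + 24*sqrt(2)*d*sin(2*d + pi/4) + 60*d*cos(d) + 108*d*cos(3*d) + 32*d + 60*sin(d) + 36*sin(3*d) + 24*cos(d) + 144*cos(2*d)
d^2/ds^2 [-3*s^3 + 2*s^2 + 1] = 4 - 18*s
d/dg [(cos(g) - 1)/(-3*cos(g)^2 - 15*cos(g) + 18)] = -sin(g)/(3*(cos(g) + 6)^2)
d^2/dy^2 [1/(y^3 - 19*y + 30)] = 2*(-3*y*(y^3 - 19*y + 30) + (3*y^2 - 19)^2)/(y^3 - 19*y + 30)^3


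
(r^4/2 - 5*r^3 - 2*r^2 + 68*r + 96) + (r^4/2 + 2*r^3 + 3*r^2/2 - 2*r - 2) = r^4 - 3*r^3 - r^2/2 + 66*r + 94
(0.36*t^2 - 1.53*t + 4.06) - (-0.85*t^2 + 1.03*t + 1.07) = 1.21*t^2 - 2.56*t + 2.99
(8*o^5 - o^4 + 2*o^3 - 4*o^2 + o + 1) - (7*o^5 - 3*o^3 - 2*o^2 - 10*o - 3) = o^5 - o^4 + 5*o^3 - 2*o^2 + 11*o + 4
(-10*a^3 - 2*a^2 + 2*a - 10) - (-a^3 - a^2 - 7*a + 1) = -9*a^3 - a^2 + 9*a - 11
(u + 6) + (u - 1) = 2*u + 5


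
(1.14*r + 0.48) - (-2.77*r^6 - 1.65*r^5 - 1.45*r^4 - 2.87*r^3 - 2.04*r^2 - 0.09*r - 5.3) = 2.77*r^6 + 1.65*r^5 + 1.45*r^4 + 2.87*r^3 + 2.04*r^2 + 1.23*r + 5.78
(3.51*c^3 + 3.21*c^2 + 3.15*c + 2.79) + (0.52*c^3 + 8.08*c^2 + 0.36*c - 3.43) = 4.03*c^3 + 11.29*c^2 + 3.51*c - 0.64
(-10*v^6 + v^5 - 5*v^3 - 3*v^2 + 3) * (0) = 0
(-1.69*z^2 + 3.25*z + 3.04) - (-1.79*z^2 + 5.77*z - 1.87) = 0.1*z^2 - 2.52*z + 4.91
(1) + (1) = 2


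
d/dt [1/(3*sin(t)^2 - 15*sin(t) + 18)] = (5 - 2*sin(t))*cos(t)/(3*(sin(t)^2 - 5*sin(t) + 6)^2)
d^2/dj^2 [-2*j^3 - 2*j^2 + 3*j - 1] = -12*j - 4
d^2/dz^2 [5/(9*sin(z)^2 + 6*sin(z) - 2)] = 30*(-54*sin(z)^4 - 27*sin(z)^3 + 63*sin(z)^2 + 52*sin(z) + 18)/(9*sin(z)^2 + 6*sin(z) - 2)^3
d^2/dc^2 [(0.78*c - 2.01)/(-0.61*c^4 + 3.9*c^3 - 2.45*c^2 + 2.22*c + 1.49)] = (-3.482856*c^7 + 44.64834*c^6 - 221.63076*c^5 + 459.315954*c^4 - 328.212828*c^3 + 253.119258*c^2 - 152.75934*c + 39.647346)/(0.226981*c^12 - 4.35357*c^11 + 30.569235*c^10 - 96.768486*c^9 + 152.803068*c^8 - 170.16633*c^7 + 69.648167*c^6 - 0.110682000000015*c^5 - 63.947172*c^4 + 11.708442*c^3 - 5.712213*c^2 - 14.785866*c - 3.307949)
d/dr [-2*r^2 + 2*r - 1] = 2 - 4*r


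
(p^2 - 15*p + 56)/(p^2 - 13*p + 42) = (p - 8)/(p - 6)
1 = 1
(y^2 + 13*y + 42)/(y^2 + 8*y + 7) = (y + 6)/(y + 1)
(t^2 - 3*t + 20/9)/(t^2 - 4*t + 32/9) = (3*t - 5)/(3*t - 8)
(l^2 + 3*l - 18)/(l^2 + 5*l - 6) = (l - 3)/(l - 1)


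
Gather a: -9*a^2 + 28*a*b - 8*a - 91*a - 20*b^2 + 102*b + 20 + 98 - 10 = -9*a^2 + a*(28*b - 99) - 20*b^2 + 102*b + 108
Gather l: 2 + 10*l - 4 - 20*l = -10*l - 2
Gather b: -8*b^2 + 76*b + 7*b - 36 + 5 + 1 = -8*b^2 + 83*b - 30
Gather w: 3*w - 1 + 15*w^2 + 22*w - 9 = 15*w^2 + 25*w - 10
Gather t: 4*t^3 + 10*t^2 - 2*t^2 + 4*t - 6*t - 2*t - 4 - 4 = 4*t^3 + 8*t^2 - 4*t - 8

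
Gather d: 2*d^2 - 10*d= 2*d^2 - 10*d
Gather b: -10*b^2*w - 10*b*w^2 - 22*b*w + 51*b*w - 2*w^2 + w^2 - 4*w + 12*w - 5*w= -10*b^2*w + b*(-10*w^2 + 29*w) - w^2 + 3*w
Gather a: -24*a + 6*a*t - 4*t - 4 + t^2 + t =a*(6*t - 24) + t^2 - 3*t - 4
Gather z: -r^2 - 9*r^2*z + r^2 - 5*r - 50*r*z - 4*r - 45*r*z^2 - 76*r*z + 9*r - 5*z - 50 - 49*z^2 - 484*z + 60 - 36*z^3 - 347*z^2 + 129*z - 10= -36*z^3 + z^2*(-45*r - 396) + z*(-9*r^2 - 126*r - 360)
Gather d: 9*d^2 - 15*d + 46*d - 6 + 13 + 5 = 9*d^2 + 31*d + 12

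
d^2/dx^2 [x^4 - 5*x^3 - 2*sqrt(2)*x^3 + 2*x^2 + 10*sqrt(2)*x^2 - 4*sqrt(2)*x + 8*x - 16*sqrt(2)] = 12*x^2 - 30*x - 12*sqrt(2)*x + 4 + 20*sqrt(2)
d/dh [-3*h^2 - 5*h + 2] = -6*h - 5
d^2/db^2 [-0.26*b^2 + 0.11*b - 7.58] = -0.520000000000000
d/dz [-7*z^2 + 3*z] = 3 - 14*z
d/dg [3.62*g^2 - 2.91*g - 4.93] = 7.24*g - 2.91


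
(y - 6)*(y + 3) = y^2 - 3*y - 18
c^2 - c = c*(c - 1)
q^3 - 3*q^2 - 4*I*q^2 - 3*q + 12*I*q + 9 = (q - 3)*(q - 3*I)*(q - I)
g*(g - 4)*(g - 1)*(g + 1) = g^4 - 4*g^3 - g^2 + 4*g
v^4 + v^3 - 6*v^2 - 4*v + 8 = (v - 2)*(v - 1)*(v + 2)^2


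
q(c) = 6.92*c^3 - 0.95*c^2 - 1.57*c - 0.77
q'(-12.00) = 3010.67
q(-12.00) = -12076.49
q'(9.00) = 1662.89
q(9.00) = 4952.83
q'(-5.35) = 602.80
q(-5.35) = -1079.22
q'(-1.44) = 44.21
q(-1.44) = -21.14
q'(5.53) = 622.78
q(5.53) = 1131.75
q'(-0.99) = 20.66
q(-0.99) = -6.86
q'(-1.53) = 49.93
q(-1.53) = -25.38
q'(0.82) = 10.83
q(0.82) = 1.12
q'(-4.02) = 341.56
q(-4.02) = -459.37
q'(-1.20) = 30.60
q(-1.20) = -12.21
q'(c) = 20.76*c^2 - 1.9*c - 1.57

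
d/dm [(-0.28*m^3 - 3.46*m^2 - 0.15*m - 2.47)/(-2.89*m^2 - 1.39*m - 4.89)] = (0.8092*m^4 + 0.778400000000001*m^3 + 8.4835*m^2 + 19.5622*m - 2.6998)/(8.3521*m^4 + 8.0342*m^3 + 30.1963*m^2 + 13.5942*m + 23.9121)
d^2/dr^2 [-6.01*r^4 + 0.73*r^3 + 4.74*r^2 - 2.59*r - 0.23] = -72.12*r^2 + 4.38*r + 9.48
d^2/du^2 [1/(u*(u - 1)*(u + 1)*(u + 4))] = 2*(10*u^6 + 60*u^5 + 87*u^4 - 40*u^3 - 45*u^2 + 12*u + 16)/(u^3*(u^9 + 12*u^8 + 45*u^7 + 28*u^6 - 141*u^5 - 156*u^4 + 143*u^3 + 180*u^2 - 48*u - 64))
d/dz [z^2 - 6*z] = 2*z - 6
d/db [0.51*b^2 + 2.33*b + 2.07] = 1.02*b + 2.33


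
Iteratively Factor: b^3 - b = (b)*(b^2 - 1) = b*(b - 1)*(b + 1)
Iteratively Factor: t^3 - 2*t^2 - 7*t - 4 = (t + 1)*(t^2 - 3*t - 4) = (t - 4)*(t + 1)*(t + 1)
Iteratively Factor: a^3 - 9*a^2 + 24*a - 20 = (a - 5)*(a^2 - 4*a + 4) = (a - 5)*(a - 2)*(a - 2)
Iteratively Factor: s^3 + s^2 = (s)*(s^2 + s) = s*(s + 1)*(s)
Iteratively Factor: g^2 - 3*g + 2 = (g - 1)*(g - 2)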